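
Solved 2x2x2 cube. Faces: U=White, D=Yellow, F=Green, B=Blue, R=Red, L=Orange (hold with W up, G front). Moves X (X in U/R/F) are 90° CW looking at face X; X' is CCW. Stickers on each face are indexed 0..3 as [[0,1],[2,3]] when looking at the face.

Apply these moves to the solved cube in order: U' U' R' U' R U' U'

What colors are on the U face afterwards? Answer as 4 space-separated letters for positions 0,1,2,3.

After move 1 (U'): U=WWWW F=OOGG R=GGRR B=RRBB L=BBOO
After move 2 (U'): U=WWWW F=BBGG R=OORR B=GGBB L=RROO
After move 3 (R'): R=OROR U=WBWG F=BWGW D=YBYG B=YGYB
After move 4 (U'): U=BGWW F=RRGW R=BWOR B=ORYB L=YGOO
After move 5 (R): R=OBRW U=BRWW F=RBGG D=YYYO B=WRGB
After move 6 (U'): U=RWBW F=YGGG R=RBRW B=OBGB L=WROO
After move 7 (U'): U=WWRB F=WRGG R=YGRW B=RBGB L=OBOO
Query: U face = WWRB

Answer: W W R B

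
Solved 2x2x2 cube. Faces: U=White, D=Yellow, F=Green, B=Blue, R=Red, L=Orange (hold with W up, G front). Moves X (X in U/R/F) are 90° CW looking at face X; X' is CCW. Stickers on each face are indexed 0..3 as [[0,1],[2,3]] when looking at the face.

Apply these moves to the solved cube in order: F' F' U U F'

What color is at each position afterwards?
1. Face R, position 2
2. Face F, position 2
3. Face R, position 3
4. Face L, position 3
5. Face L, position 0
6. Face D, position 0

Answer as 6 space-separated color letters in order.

After move 1 (F'): F=GGGG U=WWRR R=YRYR D=OOYY L=OWOW
After move 2 (F'): F=GGGG U=WWYY R=OROR D=WWYY L=OROR
After move 3 (U): U=YWYW F=ORGG R=BBOR B=ORBB L=GGOR
After move 4 (U): U=YYWW F=BBGG R=OROR B=GGBB L=OROR
After move 5 (F'): F=BGBG U=YYOO R=WRWR D=RRYY L=OWOW
Query 1: R[2] = W
Query 2: F[2] = B
Query 3: R[3] = R
Query 4: L[3] = W
Query 5: L[0] = O
Query 6: D[0] = R

Answer: W B R W O R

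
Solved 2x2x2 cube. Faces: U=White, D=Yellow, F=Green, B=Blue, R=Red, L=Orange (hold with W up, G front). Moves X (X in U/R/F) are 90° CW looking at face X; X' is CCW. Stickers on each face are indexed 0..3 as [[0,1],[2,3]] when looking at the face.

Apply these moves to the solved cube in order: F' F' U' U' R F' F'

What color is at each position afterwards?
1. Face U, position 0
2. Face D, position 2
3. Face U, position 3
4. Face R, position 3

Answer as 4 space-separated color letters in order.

After move 1 (F'): F=GGGG U=WWRR R=YRYR D=OOYY L=OWOW
After move 2 (F'): F=GGGG U=WWYY R=OROR D=WWYY L=OROR
After move 3 (U'): U=WYWY F=ORGG R=GGOR B=ORBB L=BBOR
After move 4 (U'): U=YYWW F=BBGG R=OROR B=GGBB L=OROR
After move 5 (R): R=OORR U=YBWG F=BWGY D=WBYG B=WGYB
After move 6 (F'): F=WYBG U=YBOR R=BOWR D=RRYG L=OGOW
After move 7 (F'): F=YGWB U=YBBW R=RORR D=GWYG L=OROO
Query 1: U[0] = Y
Query 2: D[2] = Y
Query 3: U[3] = W
Query 4: R[3] = R

Answer: Y Y W R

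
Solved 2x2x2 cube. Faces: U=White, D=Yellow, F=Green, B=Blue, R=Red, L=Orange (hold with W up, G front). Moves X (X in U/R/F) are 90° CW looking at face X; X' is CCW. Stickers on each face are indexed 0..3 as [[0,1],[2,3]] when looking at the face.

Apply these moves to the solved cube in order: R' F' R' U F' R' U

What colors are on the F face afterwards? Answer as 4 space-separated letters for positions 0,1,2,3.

After move 1 (R'): R=RRRR U=WBWB F=GWGW D=YGYG B=YBYB
After move 2 (F'): F=WWGG U=WBRR R=GRYR D=OOYG L=OBOW
After move 3 (R'): R=RRGY U=WYRY F=WBGR D=OWYG B=GBOB
After move 4 (U): U=RWYY F=RRGR R=GBGY B=OBOB L=WBOW
After move 5 (F'): F=RRRG U=RWGG R=WBOY D=BWYG L=WYOY
After move 6 (R'): R=BYWO U=ROGO F=RWRG D=BRYG B=GBWB
After move 7 (U): U=GROO F=BYRG R=GBWO B=WYWB L=RWOY
Query: F face = BYRG

Answer: B Y R G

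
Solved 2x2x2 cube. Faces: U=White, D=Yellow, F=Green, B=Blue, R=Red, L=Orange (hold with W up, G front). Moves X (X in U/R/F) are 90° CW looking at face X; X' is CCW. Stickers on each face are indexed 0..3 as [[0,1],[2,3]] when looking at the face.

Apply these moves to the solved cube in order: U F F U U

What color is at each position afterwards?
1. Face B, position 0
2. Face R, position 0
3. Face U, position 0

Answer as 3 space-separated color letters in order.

After move 1 (U): U=WWWW F=RRGG R=BBRR B=OOBB L=GGOO
After move 2 (F): F=GRGR U=WWOG R=WBWR D=RBYY L=GYOY
After move 3 (F): F=GGRR U=WWYY R=OBGR D=WWYY L=GROB
After move 4 (U): U=YWYW F=OBRR R=OOGR B=GRBB L=GGOB
After move 5 (U): U=YYWW F=OORR R=GRGR B=GGBB L=OBOB
Query 1: B[0] = G
Query 2: R[0] = G
Query 3: U[0] = Y

Answer: G G Y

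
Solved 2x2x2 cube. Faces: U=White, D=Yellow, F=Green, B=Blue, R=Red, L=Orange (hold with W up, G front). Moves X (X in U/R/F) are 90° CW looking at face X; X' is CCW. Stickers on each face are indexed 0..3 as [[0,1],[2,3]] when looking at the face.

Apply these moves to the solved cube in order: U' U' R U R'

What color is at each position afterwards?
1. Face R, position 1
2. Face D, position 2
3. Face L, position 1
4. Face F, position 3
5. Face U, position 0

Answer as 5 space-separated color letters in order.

Answer: O Y Y B W

Derivation:
After move 1 (U'): U=WWWW F=OOGG R=GGRR B=RRBB L=BBOO
After move 2 (U'): U=WWWW F=BBGG R=OORR B=GGBB L=RROO
After move 3 (R): R=RORO U=WBWG F=BYGY D=YBYG B=WGWB
After move 4 (U): U=WWGB F=ROGY R=WGRO B=RRWB L=BYOO
After move 5 (R'): R=GOWR U=WWGR F=RWGB D=YOYY B=GRBB
Query 1: R[1] = O
Query 2: D[2] = Y
Query 3: L[1] = Y
Query 4: F[3] = B
Query 5: U[0] = W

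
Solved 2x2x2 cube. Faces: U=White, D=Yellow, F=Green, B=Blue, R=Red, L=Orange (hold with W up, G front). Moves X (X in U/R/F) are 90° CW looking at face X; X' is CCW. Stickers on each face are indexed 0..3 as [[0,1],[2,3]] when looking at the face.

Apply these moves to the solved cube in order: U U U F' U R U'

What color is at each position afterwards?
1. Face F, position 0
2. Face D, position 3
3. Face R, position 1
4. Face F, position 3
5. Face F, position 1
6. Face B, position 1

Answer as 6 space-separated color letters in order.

After move 1 (U): U=WWWW F=RRGG R=BBRR B=OOBB L=GGOO
After move 2 (U): U=WWWW F=BBGG R=OORR B=GGBB L=RROO
After move 3 (U): U=WWWW F=OOGG R=GGRR B=RRBB L=BBOO
After move 4 (F'): F=OGOG U=WWGR R=YGYR D=BOYY L=BWOW
After move 5 (U): U=GWRW F=YGOG R=RRYR B=BWBB L=OGOW
After move 6 (R): R=YRRR U=GGRG F=YOOY D=BBYB B=WWWB
After move 7 (U'): U=GGGR F=OGOY R=YORR B=YRWB L=WWOW
Query 1: F[0] = O
Query 2: D[3] = B
Query 3: R[1] = O
Query 4: F[3] = Y
Query 5: F[1] = G
Query 6: B[1] = R

Answer: O B O Y G R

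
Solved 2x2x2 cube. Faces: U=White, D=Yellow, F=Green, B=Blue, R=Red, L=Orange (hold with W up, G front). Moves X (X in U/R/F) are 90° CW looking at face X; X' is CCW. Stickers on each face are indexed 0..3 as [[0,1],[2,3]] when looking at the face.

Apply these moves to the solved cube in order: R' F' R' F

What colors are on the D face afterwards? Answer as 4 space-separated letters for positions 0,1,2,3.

Answer: G R Y G

Derivation:
After move 1 (R'): R=RRRR U=WBWB F=GWGW D=YGYG B=YBYB
After move 2 (F'): F=WWGG U=WBRR R=GRYR D=OOYG L=OBOW
After move 3 (R'): R=RRGY U=WYRY F=WBGR D=OWYG B=GBOB
After move 4 (F): F=GWRB U=WYWB R=RRYY D=GRYG L=OOOW
Query: D face = GRYG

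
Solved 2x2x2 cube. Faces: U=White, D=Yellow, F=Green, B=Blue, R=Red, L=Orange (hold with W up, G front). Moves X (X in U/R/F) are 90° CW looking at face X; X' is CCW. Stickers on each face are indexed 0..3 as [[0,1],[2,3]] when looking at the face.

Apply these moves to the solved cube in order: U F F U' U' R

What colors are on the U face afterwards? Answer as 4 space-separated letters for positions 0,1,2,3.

Answer: Y O W R

Derivation:
After move 1 (U): U=WWWW F=RRGG R=BBRR B=OOBB L=GGOO
After move 2 (F): F=GRGR U=WWOG R=WBWR D=RBYY L=GYOY
After move 3 (F): F=GGRR U=WWYY R=OBGR D=WWYY L=GROB
After move 4 (U'): U=WYWY F=GRRR R=GGGR B=OBBB L=OOOB
After move 5 (U'): U=YYWW F=OORR R=GRGR B=GGBB L=OBOB
After move 6 (R): R=GGRR U=YOWR F=OWRY D=WBYG B=WGYB
Query: U face = YOWR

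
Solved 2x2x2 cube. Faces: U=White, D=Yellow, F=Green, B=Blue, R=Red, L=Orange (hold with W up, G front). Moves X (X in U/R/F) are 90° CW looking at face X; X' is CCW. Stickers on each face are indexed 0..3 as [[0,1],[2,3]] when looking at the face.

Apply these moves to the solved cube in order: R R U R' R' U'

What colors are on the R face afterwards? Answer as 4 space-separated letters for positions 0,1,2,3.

After move 1 (R): R=RRRR U=WGWG F=GYGY D=YBYB B=WBWB
After move 2 (R): R=RRRR U=WYWY F=GBGB D=YWYW B=GBGB
After move 3 (U): U=WWYY F=RRGB R=GBRR B=OOGB L=GBOO
After move 4 (R'): R=BRGR U=WGYO F=RWGY D=YRYB B=WOWB
After move 5 (R'): R=RRBG U=WWYW F=RGGO D=YWYY B=BORB
After move 6 (U'): U=WWWY F=GBGO R=RGBG B=RRRB L=BOOO
Query: R face = RGBG

Answer: R G B G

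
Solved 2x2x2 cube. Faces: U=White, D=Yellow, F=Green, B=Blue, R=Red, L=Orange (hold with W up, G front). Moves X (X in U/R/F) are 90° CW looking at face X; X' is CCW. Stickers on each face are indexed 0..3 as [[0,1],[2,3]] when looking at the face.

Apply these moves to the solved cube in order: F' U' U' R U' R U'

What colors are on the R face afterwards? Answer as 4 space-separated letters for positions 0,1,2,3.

Answer: Y B W O

Derivation:
After move 1 (F'): F=GGGG U=WWRR R=YRYR D=OOYY L=OWOW
After move 2 (U'): U=WRWR F=OWGG R=GGYR B=YRBB L=BBOW
After move 3 (U'): U=RRWW F=BBGG R=OWYR B=GGBB L=YROW
After move 4 (R): R=YORW U=RBWG F=BOGY D=OBYG B=WGRB
After move 5 (U'): U=BGRW F=YRGY R=BORW B=YORB L=WGOW
After move 6 (R): R=RBWO U=BRRY F=YBGG D=ORYY B=WOGB
After move 7 (U'): U=RYBR F=WGGG R=YBWO B=RBGB L=WOOW
Query: R face = YBWO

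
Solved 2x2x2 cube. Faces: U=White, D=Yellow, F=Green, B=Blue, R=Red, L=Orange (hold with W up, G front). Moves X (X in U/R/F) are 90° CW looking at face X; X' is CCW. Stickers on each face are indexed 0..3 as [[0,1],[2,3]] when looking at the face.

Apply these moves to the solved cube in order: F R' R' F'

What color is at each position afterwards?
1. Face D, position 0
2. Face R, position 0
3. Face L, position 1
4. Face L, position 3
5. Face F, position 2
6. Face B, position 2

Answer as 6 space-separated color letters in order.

Answer: Y W Y O G G

Derivation:
After move 1 (F): F=GGGG U=WWOO R=WRWR D=RRYY L=OYOY
After move 2 (R'): R=RRWW U=WBOB F=GWGO D=RGYG B=YBRB
After move 3 (R'): R=RWRW U=WROY F=GBGB D=RWYO B=GBGB
After move 4 (F'): F=BBGG U=WRRR R=WWRW D=YYYO L=OYOO
Query 1: D[0] = Y
Query 2: R[0] = W
Query 3: L[1] = Y
Query 4: L[3] = O
Query 5: F[2] = G
Query 6: B[2] = G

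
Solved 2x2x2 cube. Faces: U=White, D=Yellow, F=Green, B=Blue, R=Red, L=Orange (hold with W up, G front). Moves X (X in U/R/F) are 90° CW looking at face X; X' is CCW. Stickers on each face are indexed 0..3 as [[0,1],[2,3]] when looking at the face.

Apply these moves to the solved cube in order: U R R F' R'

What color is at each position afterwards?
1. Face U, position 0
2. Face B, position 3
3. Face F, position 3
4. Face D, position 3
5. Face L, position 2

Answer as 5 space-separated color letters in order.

Answer: W B B G O

Derivation:
After move 1 (U): U=WWWW F=RRGG R=BBRR B=OOBB L=GGOO
After move 2 (R): R=RBRB U=WRWG F=RYGY D=YBYO B=WOWB
After move 3 (R): R=RRBB U=WYWY F=RBGO D=YWYW B=GORB
After move 4 (F'): F=BORG U=WYRB R=WRYB D=GOYW L=GYOW
After move 5 (R'): R=RBWY U=WRRG F=BYRB D=GOYG B=WOOB
Query 1: U[0] = W
Query 2: B[3] = B
Query 3: F[3] = B
Query 4: D[3] = G
Query 5: L[2] = O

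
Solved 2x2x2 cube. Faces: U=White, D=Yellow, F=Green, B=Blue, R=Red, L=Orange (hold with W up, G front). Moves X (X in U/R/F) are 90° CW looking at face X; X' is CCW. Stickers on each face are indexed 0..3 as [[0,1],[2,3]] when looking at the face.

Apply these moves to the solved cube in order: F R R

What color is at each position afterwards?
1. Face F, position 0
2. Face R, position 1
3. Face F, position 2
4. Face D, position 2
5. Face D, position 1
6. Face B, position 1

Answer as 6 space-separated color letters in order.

After move 1 (F): F=GGGG U=WWOO R=WRWR D=RRYY L=OYOY
After move 2 (R): R=WWRR U=WGOG F=GRGY D=RBYB B=OBWB
After move 3 (R): R=RWRW U=WROY F=GBGB D=RWYO B=GBGB
Query 1: F[0] = G
Query 2: R[1] = W
Query 3: F[2] = G
Query 4: D[2] = Y
Query 5: D[1] = W
Query 6: B[1] = B

Answer: G W G Y W B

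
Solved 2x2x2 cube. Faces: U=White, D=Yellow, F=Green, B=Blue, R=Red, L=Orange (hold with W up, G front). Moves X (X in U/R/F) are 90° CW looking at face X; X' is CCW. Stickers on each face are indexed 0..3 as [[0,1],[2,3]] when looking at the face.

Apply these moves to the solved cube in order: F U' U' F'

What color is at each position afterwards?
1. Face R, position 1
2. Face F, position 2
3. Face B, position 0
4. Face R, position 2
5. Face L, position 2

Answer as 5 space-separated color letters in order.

After move 1 (F): F=GGGG U=WWOO R=WRWR D=RRYY L=OYOY
After move 2 (U'): U=WOWO F=OYGG R=GGWR B=WRBB L=BBOY
After move 3 (U'): U=OOWW F=BBGG R=OYWR B=GGBB L=WROY
After move 4 (F'): F=BGBG U=OOOW R=RYRR D=RYYY L=WWOW
Query 1: R[1] = Y
Query 2: F[2] = B
Query 3: B[0] = G
Query 4: R[2] = R
Query 5: L[2] = O

Answer: Y B G R O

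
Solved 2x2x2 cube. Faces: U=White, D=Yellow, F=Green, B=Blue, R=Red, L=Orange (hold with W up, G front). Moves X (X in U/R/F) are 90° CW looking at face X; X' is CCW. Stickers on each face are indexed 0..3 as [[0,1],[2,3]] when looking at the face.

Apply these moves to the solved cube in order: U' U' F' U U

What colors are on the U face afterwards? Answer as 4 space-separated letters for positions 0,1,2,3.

After move 1 (U'): U=WWWW F=OOGG R=GGRR B=RRBB L=BBOO
After move 2 (U'): U=WWWW F=BBGG R=OORR B=GGBB L=RROO
After move 3 (F'): F=BGBG U=WWOR R=YOYR D=ROYY L=RWOW
After move 4 (U): U=OWRW F=YOBG R=GGYR B=RWBB L=BGOW
After move 5 (U): U=ROWW F=GGBG R=RWYR B=BGBB L=YOOW
Query: U face = ROWW

Answer: R O W W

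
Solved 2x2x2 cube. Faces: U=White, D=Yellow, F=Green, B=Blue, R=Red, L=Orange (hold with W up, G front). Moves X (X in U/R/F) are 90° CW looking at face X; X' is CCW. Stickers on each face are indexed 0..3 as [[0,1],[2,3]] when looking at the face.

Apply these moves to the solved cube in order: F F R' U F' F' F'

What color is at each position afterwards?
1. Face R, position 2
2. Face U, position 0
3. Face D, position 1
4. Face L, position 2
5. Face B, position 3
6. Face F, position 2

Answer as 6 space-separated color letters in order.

After move 1 (F): F=GGGG U=WWOO R=WRWR D=RRYY L=OYOY
After move 2 (F): F=GGGG U=WWYY R=OROR D=WWYY L=OROR
After move 3 (R'): R=RROO U=WBYB F=GWGY D=WGYG B=YBWB
After move 4 (U): U=YWBB F=RRGY R=YBOO B=ORWB L=GWOR
After move 5 (F'): F=RYRG U=YWYO R=GBWO D=WRYG L=GBOB
After move 6 (F'): F=YGRR U=YWGW R=RBWO D=BBYG L=GOOY
After move 7 (F'): F=GRYR U=YWRW R=BBBO D=OYYG L=GWOG
Query 1: R[2] = B
Query 2: U[0] = Y
Query 3: D[1] = Y
Query 4: L[2] = O
Query 5: B[3] = B
Query 6: F[2] = Y

Answer: B Y Y O B Y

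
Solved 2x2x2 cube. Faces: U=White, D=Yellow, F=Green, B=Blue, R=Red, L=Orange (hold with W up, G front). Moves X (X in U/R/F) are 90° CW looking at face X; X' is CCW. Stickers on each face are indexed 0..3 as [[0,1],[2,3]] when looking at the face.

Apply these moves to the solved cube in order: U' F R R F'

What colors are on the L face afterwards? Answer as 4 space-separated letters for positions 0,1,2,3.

Answer: B Y O O

Derivation:
After move 1 (U'): U=WWWW F=OOGG R=GGRR B=RRBB L=BBOO
After move 2 (F): F=GOGO U=WWOB R=WGWR D=RGYY L=BYOY
After move 3 (R): R=WWRG U=WOOO F=GGGY D=RBYR B=BRWB
After move 4 (R): R=RWGW U=WGOY F=GBGR D=RWYB B=OROB
After move 5 (F'): F=BRGG U=WGRG R=WWRW D=YYYB L=BYOO
Query: L face = BYOO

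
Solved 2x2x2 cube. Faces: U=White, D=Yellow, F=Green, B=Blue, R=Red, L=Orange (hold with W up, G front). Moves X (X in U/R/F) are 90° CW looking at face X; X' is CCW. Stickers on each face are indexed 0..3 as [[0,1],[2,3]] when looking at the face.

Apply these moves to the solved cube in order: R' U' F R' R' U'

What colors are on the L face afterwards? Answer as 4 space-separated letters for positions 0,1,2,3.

After move 1 (R'): R=RRRR U=WBWB F=GWGW D=YGYG B=YBYB
After move 2 (U'): U=BBWW F=OOGW R=GWRR B=RRYB L=YBOO
After move 3 (F): F=GOWO U=BBOB R=WWWR D=RGYG L=YYOG
After move 4 (R'): R=WRWW U=BYOR F=GBWB D=ROYO B=GRGB
After move 5 (R'): R=RWWW U=BGOG F=GYWR D=RBYB B=OROB
After move 6 (U'): U=GGBO F=YYWR R=GYWW B=RWOB L=OROG
Query: L face = OROG

Answer: O R O G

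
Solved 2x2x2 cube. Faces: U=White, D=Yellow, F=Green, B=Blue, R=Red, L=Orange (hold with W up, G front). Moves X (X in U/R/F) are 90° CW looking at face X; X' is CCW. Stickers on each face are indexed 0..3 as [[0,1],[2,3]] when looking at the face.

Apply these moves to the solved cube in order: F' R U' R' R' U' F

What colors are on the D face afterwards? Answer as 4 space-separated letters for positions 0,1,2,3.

After move 1 (F'): F=GGGG U=WWRR R=YRYR D=OOYY L=OWOW
After move 2 (R): R=YYRR U=WGRG F=GOGY D=OBYB B=RBWB
After move 3 (U'): U=GGWR F=OWGY R=GORR B=YYWB L=RBOW
After move 4 (R'): R=ORGR U=GWWY F=OGGR D=OWYY B=BYBB
After move 5 (R'): R=RROG U=GBWB F=OWGY D=OGYR B=YYWB
After move 6 (U'): U=BBGW F=RBGY R=OWOG B=RRWB L=YYOW
After move 7 (F): F=GRYB U=BBWY R=GWWG D=OOYR L=YOOG
Query: D face = OOYR

Answer: O O Y R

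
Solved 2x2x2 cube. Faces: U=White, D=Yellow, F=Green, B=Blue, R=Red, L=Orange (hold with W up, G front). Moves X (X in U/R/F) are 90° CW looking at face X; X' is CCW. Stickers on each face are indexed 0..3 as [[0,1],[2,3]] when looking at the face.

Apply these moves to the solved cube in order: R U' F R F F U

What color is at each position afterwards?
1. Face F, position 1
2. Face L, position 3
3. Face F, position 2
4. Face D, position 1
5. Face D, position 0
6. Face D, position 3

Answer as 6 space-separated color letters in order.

After move 1 (R): R=RRRR U=WGWG F=GYGY D=YBYB B=WBWB
After move 2 (U'): U=GGWW F=OOGY R=GYRR B=RRWB L=WBOO
After move 3 (F): F=GOYO U=GGOB R=WYWR D=RGYB L=WYOB
After move 4 (R): R=WWRY U=GOOO F=GGYB D=RWYR B=BRGB
After move 5 (F): F=YGBG U=GOBY R=OWOY D=RWYR L=WROW
After move 6 (F): F=BYGG U=GOWR R=BWYY D=OOYR L=WROW
After move 7 (U): U=WGRO F=BWGG R=BRYY B=WRGB L=BYOW
Query 1: F[1] = W
Query 2: L[3] = W
Query 3: F[2] = G
Query 4: D[1] = O
Query 5: D[0] = O
Query 6: D[3] = R

Answer: W W G O O R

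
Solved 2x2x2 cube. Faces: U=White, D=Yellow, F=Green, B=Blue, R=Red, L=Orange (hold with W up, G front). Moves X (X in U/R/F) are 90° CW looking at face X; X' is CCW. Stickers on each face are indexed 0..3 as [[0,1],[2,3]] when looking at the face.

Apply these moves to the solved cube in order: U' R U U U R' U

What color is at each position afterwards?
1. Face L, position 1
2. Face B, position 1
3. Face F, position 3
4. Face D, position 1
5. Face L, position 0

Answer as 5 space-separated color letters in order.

After move 1 (U'): U=WWWW F=OOGG R=GGRR B=RRBB L=BBOO
After move 2 (R): R=RGRG U=WOWG F=OYGY D=YBYR B=WRWB
After move 3 (U): U=WWGO F=RGGY R=WRRG B=BBWB L=OYOO
After move 4 (U): U=GWOW F=WRGY R=BBRG B=OYWB L=RGOO
After move 5 (U): U=OGWW F=BBGY R=OYRG B=RGWB L=WROO
After move 6 (R'): R=YGOR U=OWWR F=BGGW D=YBYY B=RGBB
After move 7 (U): U=WORW F=YGGW R=RGOR B=WRBB L=BGOO
Query 1: L[1] = G
Query 2: B[1] = R
Query 3: F[3] = W
Query 4: D[1] = B
Query 5: L[0] = B

Answer: G R W B B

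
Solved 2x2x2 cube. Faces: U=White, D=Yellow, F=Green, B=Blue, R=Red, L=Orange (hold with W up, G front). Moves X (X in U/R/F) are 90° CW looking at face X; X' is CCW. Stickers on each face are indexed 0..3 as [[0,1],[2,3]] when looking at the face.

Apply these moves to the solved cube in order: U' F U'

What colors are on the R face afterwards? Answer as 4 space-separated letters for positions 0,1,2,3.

After move 1 (U'): U=WWWW F=OOGG R=GGRR B=RRBB L=BBOO
After move 2 (F): F=GOGO U=WWOB R=WGWR D=RGYY L=BYOY
After move 3 (U'): U=WBWO F=BYGO R=GOWR B=WGBB L=RROY
Query: R face = GOWR

Answer: G O W R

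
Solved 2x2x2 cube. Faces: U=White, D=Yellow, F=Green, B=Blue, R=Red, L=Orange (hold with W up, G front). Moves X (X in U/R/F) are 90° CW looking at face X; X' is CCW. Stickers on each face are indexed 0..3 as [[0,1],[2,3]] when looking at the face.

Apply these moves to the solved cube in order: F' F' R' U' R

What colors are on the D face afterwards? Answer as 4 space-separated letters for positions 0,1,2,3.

Answer: W W Y R

Derivation:
After move 1 (F'): F=GGGG U=WWRR R=YRYR D=OOYY L=OWOW
After move 2 (F'): F=GGGG U=WWYY R=OROR D=WWYY L=OROR
After move 3 (R'): R=RROO U=WBYB F=GWGY D=WGYG B=YBWB
After move 4 (U'): U=BBWY F=ORGY R=GWOO B=RRWB L=YBOR
After move 5 (R): R=OGOW U=BRWY F=OGGG D=WWYR B=YRBB
Query: D face = WWYR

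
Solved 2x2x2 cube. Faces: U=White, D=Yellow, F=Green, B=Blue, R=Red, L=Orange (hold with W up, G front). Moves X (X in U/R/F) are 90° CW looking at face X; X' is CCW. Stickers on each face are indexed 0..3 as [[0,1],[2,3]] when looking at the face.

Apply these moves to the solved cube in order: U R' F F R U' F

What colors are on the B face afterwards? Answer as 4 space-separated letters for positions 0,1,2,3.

After move 1 (U): U=WWWW F=RRGG R=BBRR B=OOBB L=GGOO
After move 2 (R'): R=BRBR U=WBWO F=RWGW D=YRYG B=YOYB
After move 3 (F): F=GRWW U=WBOG R=WROR D=BBYG L=GYOR
After move 4 (F): F=WGWR U=WBRY R=ORGR D=OWYG L=GBOB
After move 5 (R): R=GORR U=WGRR F=WWWG D=OYYY B=YOBB
After move 6 (U'): U=GRWR F=GBWG R=WWRR B=GOBB L=YOOB
After move 7 (F): F=WGGB U=GRBO R=WWRR D=RWYY L=YOOY
Query: B face = GOBB

Answer: G O B B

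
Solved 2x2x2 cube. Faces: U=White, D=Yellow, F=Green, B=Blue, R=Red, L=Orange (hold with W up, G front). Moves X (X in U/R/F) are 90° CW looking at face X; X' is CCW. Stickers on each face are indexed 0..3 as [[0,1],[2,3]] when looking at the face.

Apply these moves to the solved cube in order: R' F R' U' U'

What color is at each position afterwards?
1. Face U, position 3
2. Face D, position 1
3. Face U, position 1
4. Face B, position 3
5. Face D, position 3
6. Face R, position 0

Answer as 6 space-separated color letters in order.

After move 1 (R'): R=RRRR U=WBWB F=GWGW D=YGYG B=YBYB
After move 2 (F): F=GGWW U=WBOO R=WRBR D=RRYG L=OYOG
After move 3 (R'): R=RRWB U=WYOY F=GBWO D=RGYW B=GBRB
After move 4 (U'): U=YYWO F=OYWO R=GBWB B=RRRB L=GBOG
After move 5 (U'): U=YOYW F=GBWO R=OYWB B=GBRB L=RROG
Query 1: U[3] = W
Query 2: D[1] = G
Query 3: U[1] = O
Query 4: B[3] = B
Query 5: D[3] = W
Query 6: R[0] = O

Answer: W G O B W O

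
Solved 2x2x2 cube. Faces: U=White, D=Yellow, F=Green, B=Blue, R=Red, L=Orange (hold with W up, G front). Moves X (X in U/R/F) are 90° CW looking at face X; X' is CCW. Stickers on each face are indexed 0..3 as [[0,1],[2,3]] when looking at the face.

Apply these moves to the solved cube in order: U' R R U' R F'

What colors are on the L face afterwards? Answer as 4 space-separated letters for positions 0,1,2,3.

Answer: G R O W

Derivation:
After move 1 (U'): U=WWWW F=OOGG R=GGRR B=RRBB L=BBOO
After move 2 (R): R=RGRG U=WOWG F=OYGY D=YBYR B=WRWB
After move 3 (R): R=RRGG U=WYWY F=OBGR D=YWYW B=GROB
After move 4 (U'): U=YYWW F=BBGR R=OBGG B=RROB L=GROO
After move 5 (R): R=GOGB U=YBWR F=BWGW D=YOYR B=WRYB
After move 6 (F'): F=WWBG U=YBGG R=OOYB D=ROYR L=GROW
Query: L face = GROW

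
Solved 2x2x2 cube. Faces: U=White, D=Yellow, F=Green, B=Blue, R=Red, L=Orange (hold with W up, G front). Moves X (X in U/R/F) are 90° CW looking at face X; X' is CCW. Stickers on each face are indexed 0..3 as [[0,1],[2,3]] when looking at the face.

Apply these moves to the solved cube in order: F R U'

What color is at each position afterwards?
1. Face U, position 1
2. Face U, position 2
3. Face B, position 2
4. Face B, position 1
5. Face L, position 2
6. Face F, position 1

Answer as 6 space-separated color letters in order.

Answer: G W W W O Y

Derivation:
After move 1 (F): F=GGGG U=WWOO R=WRWR D=RRYY L=OYOY
After move 2 (R): R=WWRR U=WGOG F=GRGY D=RBYB B=OBWB
After move 3 (U'): U=GGWO F=OYGY R=GRRR B=WWWB L=OBOY
Query 1: U[1] = G
Query 2: U[2] = W
Query 3: B[2] = W
Query 4: B[1] = W
Query 5: L[2] = O
Query 6: F[1] = Y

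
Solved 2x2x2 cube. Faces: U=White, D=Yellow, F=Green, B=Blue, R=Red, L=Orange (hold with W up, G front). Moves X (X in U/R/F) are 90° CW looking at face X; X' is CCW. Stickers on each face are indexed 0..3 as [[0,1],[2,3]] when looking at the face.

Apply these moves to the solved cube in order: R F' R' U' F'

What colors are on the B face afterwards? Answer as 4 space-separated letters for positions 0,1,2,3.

Answer: R R O B

Derivation:
After move 1 (R): R=RRRR U=WGWG F=GYGY D=YBYB B=WBWB
After move 2 (F'): F=YYGG U=WGRR R=BRYR D=OOYB L=OGOW
After move 3 (R'): R=RRBY U=WWRW F=YGGR D=OYYG B=BBOB
After move 4 (U'): U=WWWR F=OGGR R=YGBY B=RROB L=BBOW
After move 5 (F'): F=GROG U=WWYB R=YGOY D=BWYG L=BROW
Query: B face = RROB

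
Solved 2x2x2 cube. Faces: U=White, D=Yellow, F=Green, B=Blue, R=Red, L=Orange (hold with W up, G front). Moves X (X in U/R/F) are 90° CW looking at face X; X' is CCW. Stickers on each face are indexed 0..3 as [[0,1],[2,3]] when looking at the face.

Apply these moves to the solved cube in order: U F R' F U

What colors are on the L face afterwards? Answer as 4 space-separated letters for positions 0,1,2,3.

After move 1 (U): U=WWWW F=RRGG R=BBRR B=OOBB L=GGOO
After move 2 (F): F=GRGR U=WWOG R=WBWR D=RBYY L=GYOY
After move 3 (R'): R=BRWW U=WBOO F=GWGG D=RRYR B=YOBB
After move 4 (F): F=GGGW U=WBYY R=OROW D=WBYR L=GROR
After move 5 (U): U=YWYB F=ORGW R=YOOW B=GRBB L=GGOR
Query: L face = GGOR

Answer: G G O R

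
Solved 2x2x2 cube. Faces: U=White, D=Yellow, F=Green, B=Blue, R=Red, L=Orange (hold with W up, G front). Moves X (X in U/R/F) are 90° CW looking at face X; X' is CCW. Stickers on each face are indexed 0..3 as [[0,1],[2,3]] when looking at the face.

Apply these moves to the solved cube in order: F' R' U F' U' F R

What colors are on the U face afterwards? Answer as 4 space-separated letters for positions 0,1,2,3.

After move 1 (F'): F=GGGG U=WWRR R=YRYR D=OOYY L=OWOW
After move 2 (R'): R=RRYY U=WBRB F=GWGR D=OGYG B=YBOB
After move 3 (U): U=RWBB F=RRGR R=YBYY B=OWOB L=GWOW
After move 4 (F'): F=RRRG U=RWYY R=GBOY D=WWYG L=GBOB
After move 5 (U'): U=WYRY F=GBRG R=RROY B=GBOB L=OWOB
After move 6 (F): F=RGGB U=WYBW R=RRYY D=ORYG L=OWOW
After move 7 (R): R=YRYR U=WGBB F=RRGG D=OOYG B=WBYB
Query: U face = WGBB

Answer: W G B B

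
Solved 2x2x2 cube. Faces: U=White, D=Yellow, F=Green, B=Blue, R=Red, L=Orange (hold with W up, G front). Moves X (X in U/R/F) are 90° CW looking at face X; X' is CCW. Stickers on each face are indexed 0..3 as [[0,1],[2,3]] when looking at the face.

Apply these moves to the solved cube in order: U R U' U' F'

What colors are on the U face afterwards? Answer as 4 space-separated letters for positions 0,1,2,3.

After move 1 (U): U=WWWW F=RRGG R=BBRR B=OOBB L=GGOO
After move 2 (R): R=RBRB U=WRWG F=RYGY D=YBYO B=WOWB
After move 3 (U'): U=RGWW F=GGGY R=RYRB B=RBWB L=WOOO
After move 4 (U'): U=GWRW F=WOGY R=GGRB B=RYWB L=RBOO
After move 5 (F'): F=OYWG U=GWGR R=BGYB D=BOYO L=RWOR
Query: U face = GWGR

Answer: G W G R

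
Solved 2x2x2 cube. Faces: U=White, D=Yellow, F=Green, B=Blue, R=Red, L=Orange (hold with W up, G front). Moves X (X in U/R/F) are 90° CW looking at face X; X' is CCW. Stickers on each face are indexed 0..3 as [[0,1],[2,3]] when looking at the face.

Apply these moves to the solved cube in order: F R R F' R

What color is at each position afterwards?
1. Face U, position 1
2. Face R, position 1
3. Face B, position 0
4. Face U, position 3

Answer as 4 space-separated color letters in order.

Answer: B W R G

Derivation:
After move 1 (F): F=GGGG U=WWOO R=WRWR D=RRYY L=OYOY
After move 2 (R): R=WWRR U=WGOG F=GRGY D=RBYB B=OBWB
After move 3 (R): R=RWRW U=WROY F=GBGB D=RWYO B=GBGB
After move 4 (F'): F=BBGG U=WRRR R=WWRW D=YYYO L=OYOO
After move 5 (R): R=RWWW U=WBRG F=BYGO D=YGYG B=RBRB
Query 1: U[1] = B
Query 2: R[1] = W
Query 3: B[0] = R
Query 4: U[3] = G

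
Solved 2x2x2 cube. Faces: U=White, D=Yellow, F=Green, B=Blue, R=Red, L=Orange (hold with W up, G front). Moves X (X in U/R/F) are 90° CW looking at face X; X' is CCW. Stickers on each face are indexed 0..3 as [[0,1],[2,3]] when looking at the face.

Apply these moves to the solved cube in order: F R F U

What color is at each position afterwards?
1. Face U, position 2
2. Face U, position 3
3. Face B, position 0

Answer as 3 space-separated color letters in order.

Answer: Y G O

Derivation:
After move 1 (F): F=GGGG U=WWOO R=WRWR D=RRYY L=OYOY
After move 2 (R): R=WWRR U=WGOG F=GRGY D=RBYB B=OBWB
After move 3 (F): F=GGYR U=WGYY R=OWGR D=RWYB L=OROB
After move 4 (U): U=YWYG F=OWYR R=OBGR B=ORWB L=GGOB
Query 1: U[2] = Y
Query 2: U[3] = G
Query 3: B[0] = O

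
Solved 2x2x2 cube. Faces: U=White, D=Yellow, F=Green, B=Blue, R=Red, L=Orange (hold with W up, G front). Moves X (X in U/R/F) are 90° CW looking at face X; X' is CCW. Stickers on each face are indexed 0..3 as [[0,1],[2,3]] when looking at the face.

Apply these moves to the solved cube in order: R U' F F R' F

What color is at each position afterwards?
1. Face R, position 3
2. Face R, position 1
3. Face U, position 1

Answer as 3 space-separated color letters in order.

Answer: B R W

Derivation:
After move 1 (R): R=RRRR U=WGWG F=GYGY D=YBYB B=WBWB
After move 2 (U'): U=GGWW F=OOGY R=GYRR B=RRWB L=WBOO
After move 3 (F): F=GOYO U=GGOB R=WYWR D=RGYB L=WYOB
After move 4 (F): F=YGOO U=GGBY R=OYBR D=WWYB L=WROG
After move 5 (R'): R=YROB U=GWBR F=YGOY D=WGYO B=BRWB
After move 6 (F): F=OYYG U=GWGR R=BRRB D=OYYO L=WWOG
Query 1: R[3] = B
Query 2: R[1] = R
Query 3: U[1] = W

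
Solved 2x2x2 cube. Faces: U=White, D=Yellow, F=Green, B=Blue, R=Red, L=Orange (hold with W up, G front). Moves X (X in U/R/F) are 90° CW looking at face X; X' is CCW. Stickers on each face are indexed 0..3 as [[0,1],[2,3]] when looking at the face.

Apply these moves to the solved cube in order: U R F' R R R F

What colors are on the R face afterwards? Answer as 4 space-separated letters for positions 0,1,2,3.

After move 1 (U): U=WWWW F=RRGG R=BBRR B=OOBB L=GGOO
After move 2 (R): R=RBRB U=WRWG F=RYGY D=YBYO B=WOWB
After move 3 (F'): F=YYRG U=WRRR R=BBYB D=GOYO L=GGOW
After move 4 (R): R=YBBB U=WYRG F=YORO D=GWYW B=RORB
After move 5 (R): R=BYBB U=WORO F=YWRW D=GRYR B=GOYB
After move 6 (R): R=BBBY U=WWRW F=YRRR D=GYYG B=OOOB
After move 7 (F): F=RYRR U=WWWG R=RBWY D=BBYG L=GGOY
Query: R face = RBWY

Answer: R B W Y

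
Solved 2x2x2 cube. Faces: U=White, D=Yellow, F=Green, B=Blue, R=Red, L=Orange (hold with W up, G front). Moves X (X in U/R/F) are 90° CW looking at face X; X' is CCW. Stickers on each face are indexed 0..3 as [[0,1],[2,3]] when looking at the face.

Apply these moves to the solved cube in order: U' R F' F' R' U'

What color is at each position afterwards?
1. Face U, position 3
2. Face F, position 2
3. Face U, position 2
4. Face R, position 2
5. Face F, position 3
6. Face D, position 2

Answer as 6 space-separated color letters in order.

After move 1 (U'): U=WWWW F=OOGG R=GGRR B=RRBB L=BBOO
After move 2 (R): R=RGRG U=WOWG F=OYGY D=YBYR B=WRWB
After move 3 (F'): F=YYOG U=WORR R=BGYG D=BOYR L=BGOW
After move 4 (F'): F=YGYO U=WOBY R=OGBG D=GWYR L=BROR
After move 5 (R'): R=GGOB U=WWBW F=YOYY D=GGYO B=RRWB
After move 6 (U'): U=WWWB F=BRYY R=YOOB B=GGWB L=RROR
Query 1: U[3] = B
Query 2: F[2] = Y
Query 3: U[2] = W
Query 4: R[2] = O
Query 5: F[3] = Y
Query 6: D[2] = Y

Answer: B Y W O Y Y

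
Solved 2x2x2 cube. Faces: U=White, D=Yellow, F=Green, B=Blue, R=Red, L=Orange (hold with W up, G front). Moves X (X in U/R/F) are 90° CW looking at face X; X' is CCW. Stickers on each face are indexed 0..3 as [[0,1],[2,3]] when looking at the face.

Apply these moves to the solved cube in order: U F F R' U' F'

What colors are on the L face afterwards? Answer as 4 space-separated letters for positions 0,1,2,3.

Answer: Y Y O W

Derivation:
After move 1 (U): U=WWWW F=RRGG R=BBRR B=OOBB L=GGOO
After move 2 (F): F=GRGR U=WWOG R=WBWR D=RBYY L=GYOY
After move 3 (F): F=GGRR U=WWYY R=OBGR D=WWYY L=GROB
After move 4 (R'): R=BROG U=WBYO F=GWRY D=WGYR B=YOWB
After move 5 (U'): U=BOWY F=GRRY R=GWOG B=BRWB L=YOOB
After move 6 (F'): F=RYGR U=BOGO R=GWWG D=OBYR L=YYOW
Query: L face = YYOW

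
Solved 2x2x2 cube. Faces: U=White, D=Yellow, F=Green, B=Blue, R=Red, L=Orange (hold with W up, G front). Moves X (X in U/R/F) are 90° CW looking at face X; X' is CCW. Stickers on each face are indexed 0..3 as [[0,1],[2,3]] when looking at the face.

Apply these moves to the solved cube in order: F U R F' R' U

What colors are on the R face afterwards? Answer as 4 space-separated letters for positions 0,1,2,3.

After move 1 (F): F=GGGG U=WWOO R=WRWR D=RRYY L=OYOY
After move 2 (U): U=OWOW F=WRGG R=BBWR B=OYBB L=GGOY
After move 3 (R): R=WBRB U=OROG F=WRGY D=RBYO B=WYWB
After move 4 (F'): F=RYWG U=ORWR R=BBRB D=GYYO L=GGOO
After move 5 (R'): R=BBBR U=OWWW F=RRWR D=GYYG B=OYYB
After move 6 (U): U=WOWW F=BBWR R=OYBR B=GGYB L=RROO
Query: R face = OYBR

Answer: O Y B R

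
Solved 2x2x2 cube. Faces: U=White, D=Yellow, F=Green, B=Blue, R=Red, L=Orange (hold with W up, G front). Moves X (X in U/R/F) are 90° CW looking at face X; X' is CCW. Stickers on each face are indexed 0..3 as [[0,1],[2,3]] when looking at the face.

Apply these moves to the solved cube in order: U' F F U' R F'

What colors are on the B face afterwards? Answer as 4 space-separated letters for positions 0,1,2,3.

After move 1 (U'): U=WWWW F=OOGG R=GGRR B=RRBB L=BBOO
After move 2 (F): F=GOGO U=WWOB R=WGWR D=RGYY L=BYOY
After move 3 (F): F=GGOO U=WWYY R=OGBR D=WWYY L=BROG
After move 4 (U'): U=WYWY F=BROO R=GGBR B=OGBB L=RROG
After move 5 (R): R=BGRG U=WRWO F=BWOY D=WBYO B=YGYB
After move 6 (F'): F=WYBO U=WRBR R=BGWG D=RGYO L=ROOW
Query: B face = YGYB

Answer: Y G Y B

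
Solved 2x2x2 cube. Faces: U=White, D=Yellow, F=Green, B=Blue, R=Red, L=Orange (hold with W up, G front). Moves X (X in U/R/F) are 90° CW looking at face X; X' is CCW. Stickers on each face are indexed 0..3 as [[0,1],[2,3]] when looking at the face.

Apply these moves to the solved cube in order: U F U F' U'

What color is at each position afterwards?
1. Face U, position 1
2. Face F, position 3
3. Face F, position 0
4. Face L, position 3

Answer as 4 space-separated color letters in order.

After move 1 (U): U=WWWW F=RRGG R=BBRR B=OOBB L=GGOO
After move 2 (F): F=GRGR U=WWOG R=WBWR D=RBYY L=GYOY
After move 3 (U): U=OWGW F=WBGR R=OOWR B=GYBB L=GROY
After move 4 (F'): F=BRWG U=OWOW R=BORR D=RYYY L=GWOG
After move 5 (U'): U=WWOO F=GWWG R=BRRR B=BOBB L=GYOG
Query 1: U[1] = W
Query 2: F[3] = G
Query 3: F[0] = G
Query 4: L[3] = G

Answer: W G G G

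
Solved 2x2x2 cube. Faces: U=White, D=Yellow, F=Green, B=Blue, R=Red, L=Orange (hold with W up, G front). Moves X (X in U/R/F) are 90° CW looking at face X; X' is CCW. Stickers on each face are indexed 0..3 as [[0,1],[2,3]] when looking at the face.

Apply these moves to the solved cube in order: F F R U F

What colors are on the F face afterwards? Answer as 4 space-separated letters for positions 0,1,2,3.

Answer: G O Y O

Derivation:
After move 1 (F): F=GGGG U=WWOO R=WRWR D=RRYY L=OYOY
After move 2 (F): F=GGGG U=WWYY R=OROR D=WWYY L=OROR
After move 3 (R): R=OORR U=WGYG F=GWGY D=WBYB B=YBWB
After move 4 (U): U=YWGG F=OOGY R=YBRR B=ORWB L=GWOR
After move 5 (F): F=GOYO U=YWRW R=GBGR D=RYYB L=GWOB
Query: F face = GOYO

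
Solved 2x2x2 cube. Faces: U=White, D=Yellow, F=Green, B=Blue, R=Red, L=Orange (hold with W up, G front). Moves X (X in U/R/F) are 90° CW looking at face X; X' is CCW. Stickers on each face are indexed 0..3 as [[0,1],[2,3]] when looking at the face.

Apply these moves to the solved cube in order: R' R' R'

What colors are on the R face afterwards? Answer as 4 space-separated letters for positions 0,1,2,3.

Answer: R R R R

Derivation:
After move 1 (R'): R=RRRR U=WBWB F=GWGW D=YGYG B=YBYB
After move 2 (R'): R=RRRR U=WYWY F=GBGB D=YWYW B=GBGB
After move 3 (R'): R=RRRR U=WGWG F=GYGY D=YBYB B=WBWB
Query: R face = RRRR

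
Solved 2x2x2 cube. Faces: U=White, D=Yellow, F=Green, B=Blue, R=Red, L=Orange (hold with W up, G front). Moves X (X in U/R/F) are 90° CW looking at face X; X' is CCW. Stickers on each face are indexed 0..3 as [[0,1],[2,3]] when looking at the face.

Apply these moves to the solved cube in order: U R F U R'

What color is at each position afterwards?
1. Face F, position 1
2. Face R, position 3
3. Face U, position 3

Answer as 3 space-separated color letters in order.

After move 1 (U): U=WWWW F=RRGG R=BBRR B=OOBB L=GGOO
After move 2 (R): R=RBRB U=WRWG F=RYGY D=YBYO B=WOWB
After move 3 (F): F=GRYY U=WROG R=WBGB D=RRYO L=GYOB
After move 4 (U): U=OWGR F=WBYY R=WOGB B=GYWB L=GROB
After move 5 (R'): R=OBWG U=OWGG F=WWYR D=RBYY B=OYRB
Query 1: F[1] = W
Query 2: R[3] = G
Query 3: U[3] = G

Answer: W G G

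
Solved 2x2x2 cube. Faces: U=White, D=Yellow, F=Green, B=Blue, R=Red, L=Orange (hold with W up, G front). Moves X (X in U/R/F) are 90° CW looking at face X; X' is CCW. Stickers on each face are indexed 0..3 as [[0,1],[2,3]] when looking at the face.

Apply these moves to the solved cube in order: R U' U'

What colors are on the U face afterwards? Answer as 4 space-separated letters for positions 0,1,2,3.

After move 1 (R): R=RRRR U=WGWG F=GYGY D=YBYB B=WBWB
After move 2 (U'): U=GGWW F=OOGY R=GYRR B=RRWB L=WBOO
After move 3 (U'): U=GWGW F=WBGY R=OORR B=GYWB L=RROO
Query: U face = GWGW

Answer: G W G W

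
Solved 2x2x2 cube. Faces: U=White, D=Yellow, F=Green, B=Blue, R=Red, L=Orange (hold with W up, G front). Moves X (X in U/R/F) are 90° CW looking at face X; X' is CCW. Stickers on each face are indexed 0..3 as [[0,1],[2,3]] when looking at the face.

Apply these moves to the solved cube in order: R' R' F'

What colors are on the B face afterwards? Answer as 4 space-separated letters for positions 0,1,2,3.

Answer: G B G B

Derivation:
After move 1 (R'): R=RRRR U=WBWB F=GWGW D=YGYG B=YBYB
After move 2 (R'): R=RRRR U=WYWY F=GBGB D=YWYW B=GBGB
After move 3 (F'): F=BBGG U=WYRR R=WRYR D=OOYW L=OYOW
Query: B face = GBGB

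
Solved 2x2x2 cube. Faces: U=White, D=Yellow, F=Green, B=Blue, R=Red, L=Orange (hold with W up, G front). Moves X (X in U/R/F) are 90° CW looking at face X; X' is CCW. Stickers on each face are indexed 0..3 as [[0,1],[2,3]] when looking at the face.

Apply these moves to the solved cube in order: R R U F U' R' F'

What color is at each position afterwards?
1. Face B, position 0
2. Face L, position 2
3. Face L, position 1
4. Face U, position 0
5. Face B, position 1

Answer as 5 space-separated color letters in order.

After move 1 (R): R=RRRR U=WGWG F=GYGY D=YBYB B=WBWB
After move 2 (R): R=RRRR U=WYWY F=GBGB D=YWYW B=GBGB
After move 3 (U): U=WWYY F=RRGB R=GBRR B=OOGB L=GBOO
After move 4 (F): F=GRBR U=WWOB R=YBYR D=RGYW L=GYOW
After move 5 (U'): U=WBWO F=GYBR R=GRYR B=YBGB L=OOOW
After move 6 (R'): R=RRGY U=WGWY F=GBBO D=RYYR B=WBGB
After move 7 (F'): F=BOGB U=WGRG R=YRRY D=OWYR L=OYOW
Query 1: B[0] = W
Query 2: L[2] = O
Query 3: L[1] = Y
Query 4: U[0] = W
Query 5: B[1] = B

Answer: W O Y W B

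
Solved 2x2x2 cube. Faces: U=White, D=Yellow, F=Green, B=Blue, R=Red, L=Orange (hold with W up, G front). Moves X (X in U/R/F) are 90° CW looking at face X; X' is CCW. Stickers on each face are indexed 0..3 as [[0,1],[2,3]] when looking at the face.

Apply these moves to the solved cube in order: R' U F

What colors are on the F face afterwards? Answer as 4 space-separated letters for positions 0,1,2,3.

After move 1 (R'): R=RRRR U=WBWB F=GWGW D=YGYG B=YBYB
After move 2 (U): U=WWBB F=RRGW R=YBRR B=OOYB L=GWOO
After move 3 (F): F=GRWR U=WWOW R=BBBR D=RYYG L=GYOG
Query: F face = GRWR

Answer: G R W R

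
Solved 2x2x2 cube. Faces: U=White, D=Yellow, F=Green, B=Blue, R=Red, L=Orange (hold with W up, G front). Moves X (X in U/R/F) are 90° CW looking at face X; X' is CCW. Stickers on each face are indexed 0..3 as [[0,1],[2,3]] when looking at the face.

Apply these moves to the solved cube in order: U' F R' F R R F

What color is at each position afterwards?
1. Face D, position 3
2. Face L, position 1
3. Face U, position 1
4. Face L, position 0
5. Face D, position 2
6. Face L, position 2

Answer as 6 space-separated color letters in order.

Answer: Y W G B Y O

Derivation:
After move 1 (U'): U=WWWW F=OOGG R=GGRR B=RRBB L=BBOO
After move 2 (F): F=GOGO U=WWOB R=WGWR D=RGYY L=BYOY
After move 3 (R'): R=GRWW U=WBOR F=GWGB D=ROYO B=YRGB
After move 4 (F): F=GGBW U=WBYY R=ORRW D=WGYO L=BROO
After move 5 (R): R=ROWR U=WGYW F=GGBO D=WGYY B=YRBB
After move 6 (R): R=WRRO U=WGYO F=GGBY D=WBYY B=WRGB
After move 7 (F): F=BGYG U=WGOR R=YROO D=RWYY L=BWOB
Query 1: D[3] = Y
Query 2: L[1] = W
Query 3: U[1] = G
Query 4: L[0] = B
Query 5: D[2] = Y
Query 6: L[2] = O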